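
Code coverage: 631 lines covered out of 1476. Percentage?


Coverage = covered / total * 100
Coverage = 631 / 1476 * 100
Coverage = 42.75%

42.75%


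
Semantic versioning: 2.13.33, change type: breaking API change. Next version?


Current: 2.13.33
Change category: 'breaking API change' → major bump
SemVer rule: major bump → increment MAJOR, reset MINOR and PATCH to 0
New: 3.0.0

3.0.0


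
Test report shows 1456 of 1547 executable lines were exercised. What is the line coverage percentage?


Coverage = covered / total * 100
Coverage = 1456 / 1547 * 100
Coverage = 94.12%

94.12%


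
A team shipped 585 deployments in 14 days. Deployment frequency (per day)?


Formula: deployments per day = releases / days
= 585 / 14
= 41.786 deploys/day
(equivalently, 292.5 deploys/week)

41.786 deploys/day


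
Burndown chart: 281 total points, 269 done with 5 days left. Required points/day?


Formula: Required rate = Remaining points / Days left
Remaining = 281 - 269 = 12 points
Required rate = 12 / 5 = 2.4 points/day

2.4 points/day


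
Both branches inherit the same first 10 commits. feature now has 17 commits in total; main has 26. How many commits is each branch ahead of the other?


Common ancestor: commit #10
feature commits after divergence: 17 - 10 = 7
main commits after divergence: 26 - 10 = 16
feature is 7 commits ahead of main
main is 16 commits ahead of feature

feature ahead: 7, main ahead: 16


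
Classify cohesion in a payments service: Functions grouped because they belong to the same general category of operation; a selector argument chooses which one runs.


Reasoning: Grouped by category of activity, not by data or sequence
Type: Logical cohesion

Logical cohesion


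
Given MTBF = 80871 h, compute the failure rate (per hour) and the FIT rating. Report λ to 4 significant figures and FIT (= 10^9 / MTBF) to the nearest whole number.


Formula: λ = 1 / MTBF; FIT = λ × 1e9 = 1e9 / MTBF
λ = 1 / 80871 ≈ 1.237e-05 failures/hour
FIT = 1e9 / 80871 ≈ 12365 failures per 1e9 hours (nearest whole number)

λ = 1.237e-05 /h, FIT = 12365


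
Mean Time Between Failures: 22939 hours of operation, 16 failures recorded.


Formula: MTBF = Total operating time / Number of failures
MTBF = 22939 / 16
MTBF = 1433.69 hours

1433.69 hours


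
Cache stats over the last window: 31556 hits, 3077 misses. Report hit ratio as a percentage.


Formula: hit rate = hits / (hits + misses) * 100
hit rate = 31556 / (31556 + 3077) * 100
hit rate = 31556 / 34633 * 100
hit rate = 91.12%

91.12%


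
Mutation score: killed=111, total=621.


Mutation score = killed / total * 100
Mutation score = 111 / 621 * 100
Mutation score = 17.87%

17.87%


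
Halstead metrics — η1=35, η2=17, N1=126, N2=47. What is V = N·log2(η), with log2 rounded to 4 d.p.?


Formula: V = N * log2(η), where N = N1 + N2 and η = η1 + η2
η = 35 + 17 = 52
N = 126 + 47 = 173
log2(52) ≈ 5.7004
V = 173 * 5.7004 = 986.17

986.17


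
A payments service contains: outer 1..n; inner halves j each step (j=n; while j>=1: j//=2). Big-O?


Reasoning: n times log n
Complexity: O(n log n)

O(n log n)


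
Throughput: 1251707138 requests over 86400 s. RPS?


Formula: throughput = requests / seconds
throughput = 1251707138 / 86400
throughput = 14487.35 requests/second

14487.35 requests/second


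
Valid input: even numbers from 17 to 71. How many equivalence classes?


Constraint: even integers in [17, 71]
Class 1: x < 17 — out-of-range invalid
Class 2: x in [17,71] but odd — wrong type invalid
Class 3: x in [17,71] and even — valid
Class 4: x > 71 — out-of-range invalid
Total equivalence classes: 4

4 equivalence classes


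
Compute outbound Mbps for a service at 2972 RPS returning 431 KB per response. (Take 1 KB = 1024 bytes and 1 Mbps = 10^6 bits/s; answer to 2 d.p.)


Formula: Mbps = payload_bytes * RPS * 8 / 1e6
Payload per request = 431 KB = 431 * 1024 = 441344 bytes
Total bytes/sec = 441344 * 2972 = 1311674368
Total bits/sec = 1311674368 * 8 = 10493394944
Mbps = 10493394944 / 1e6 = 10493.39

10493.39 Mbps


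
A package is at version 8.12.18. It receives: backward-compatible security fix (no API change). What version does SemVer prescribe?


Current: 8.12.18
Change category: 'backward-compatible security fix (no API change)' → patch bump
SemVer rule: patch bump → increment PATCH (MAJOR and MINOR unchanged)
New: 8.12.19

8.12.19


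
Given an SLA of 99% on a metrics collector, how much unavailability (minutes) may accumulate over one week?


Formula: allowed downtime = period * (100 - SLA) / 100
Period (week) = 10080 minutes
Unavailability fraction = (100 - 99.0) / 100
Allowed downtime = 10080 * (100 - 99.0) / 100
Allowed downtime = 100.8 minutes

100.8 minutes


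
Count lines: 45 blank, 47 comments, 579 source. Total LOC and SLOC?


Total LOC = blank + comment + code
Total LOC = 45 + 47 + 579 = 671
SLOC (source only) = code = 579

Total LOC: 671, SLOC: 579


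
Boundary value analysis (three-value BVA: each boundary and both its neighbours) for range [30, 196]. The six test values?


Range: [30, 196]
Boundaries: just below min, min, min+1, max-1, max, just above max
Values: [29, 30, 31, 195, 196, 197]

[29, 30, 31, 195, 196, 197]


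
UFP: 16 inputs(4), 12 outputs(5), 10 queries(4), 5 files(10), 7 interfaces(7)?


UFP = EI*4 + EO*5 + EQ*4 + ILF*10 + EIF*7
UFP = 16*4 + 12*5 + 10*4 + 5*10 + 7*7
UFP = 64 + 60 + 40 + 50 + 49
UFP = 263

263


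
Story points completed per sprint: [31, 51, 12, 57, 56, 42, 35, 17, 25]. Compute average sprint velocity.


Formula: Avg velocity = Total points / Number of sprints
Points: [31, 51, 12, 57, 56, 42, 35, 17, 25]
Sum = 31 + 51 + 12 + 57 + 56 + 42 + 35 + 17 + 25 = 326
Avg velocity = 326 / 9 = 36.22 points/sprint

36.22 points/sprint


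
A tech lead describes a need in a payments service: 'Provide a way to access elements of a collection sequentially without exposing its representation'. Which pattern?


This matches the Iterator pattern

Iterator


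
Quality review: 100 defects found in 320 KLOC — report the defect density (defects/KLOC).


Defect density = defects / KLOC
Defect density = 100 / 320
Defect density = 0.313 defects/KLOC

0.313 defects/KLOC


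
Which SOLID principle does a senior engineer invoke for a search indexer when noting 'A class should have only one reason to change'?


This describes the Single Responsibility Principle (SRP)

Single Responsibility Principle (SRP)


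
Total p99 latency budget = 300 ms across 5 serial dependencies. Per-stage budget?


Formula: per_stage = total_budget / stages
per_stage = 300 / 5
per_stage = 60.0 ms

60.0 ms


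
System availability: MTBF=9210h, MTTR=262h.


Availability = MTBF / (MTBF + MTTR)
Availability = 9210 / (9210 + 262)
Availability = 9210 / 9472
Availability = 97.234%

97.234%


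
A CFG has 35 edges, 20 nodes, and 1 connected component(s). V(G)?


Formula: V(G) = E - N + 2P
V(G) = 35 - 20 + 2*1
V(G) = 15 + 2
V(G) = 17

17


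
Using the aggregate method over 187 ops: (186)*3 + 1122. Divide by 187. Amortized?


Formula: Amortized cost = Total cost / Operations
Total cost = (186 * 3) + (1 * 1122)
Total cost = 558 + 1122 = 1680
Amortized = 1680 / 187 = 8.984

8.984


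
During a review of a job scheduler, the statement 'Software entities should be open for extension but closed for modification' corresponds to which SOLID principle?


This describes the Open/Closed Principle (OCP)

Open/Closed Principle (OCP)


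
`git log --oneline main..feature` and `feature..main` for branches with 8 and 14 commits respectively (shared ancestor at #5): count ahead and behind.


Common ancestor: commit #5
feature commits after divergence: 8 - 5 = 3
main commits after divergence: 14 - 5 = 9
feature is 3 commits ahead of main
main is 9 commits ahead of feature

feature ahead: 3, main ahead: 9


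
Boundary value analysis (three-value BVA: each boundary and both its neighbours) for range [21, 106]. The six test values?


Range: [21, 106]
Boundaries: just below min, min, min+1, max-1, max, just above max
Values: [20, 21, 22, 105, 106, 107]

[20, 21, 22, 105, 106, 107]


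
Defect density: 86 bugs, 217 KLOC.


Defect density = defects / KLOC
Defect density = 86 / 217
Defect density = 0.396 defects/KLOC

0.396 defects/KLOC


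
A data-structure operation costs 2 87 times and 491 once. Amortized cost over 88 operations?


Formula: Amortized cost = Total cost / Operations
Total cost = (87 * 2) + (1 * 491)
Total cost = 174 + 491 = 665
Amortized = 665 / 88 = 7.5568

7.5568


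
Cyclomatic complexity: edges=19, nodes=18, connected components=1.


Formula: V(G) = E - N + 2P
V(G) = 19 - 18 + 2*1
V(G) = 1 + 2
V(G) = 3

3


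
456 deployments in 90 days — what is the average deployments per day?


Formula: deployments per day = releases / days
= 456 / 90
= 5.067 deploys/day
(equivalently, 35.47 deploys/week)

5.067 deploys/day


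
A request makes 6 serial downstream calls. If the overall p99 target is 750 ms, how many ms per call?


Formula: per_stage = total_budget / stages
per_stage = 750 / 6
per_stage = 125.0 ms

125.0 ms


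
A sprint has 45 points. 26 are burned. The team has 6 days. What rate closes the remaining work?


Formula: Required rate = Remaining points / Days left
Remaining = 45 - 26 = 19 points
Required rate = 19 / 6 = 3.17 points/day

3.17 points/day


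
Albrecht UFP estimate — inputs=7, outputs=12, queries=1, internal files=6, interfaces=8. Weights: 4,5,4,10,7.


UFP = EI*4 + EO*5 + EQ*4 + ILF*10 + EIF*7
UFP = 7*4 + 12*5 + 1*4 + 6*10 + 8*7
UFP = 28 + 60 + 4 + 60 + 56
UFP = 208

208


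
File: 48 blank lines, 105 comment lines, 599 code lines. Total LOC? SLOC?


Total LOC = blank + comment + code
Total LOC = 48 + 105 + 599 = 752
SLOC (source only) = code = 599

Total LOC: 752, SLOC: 599


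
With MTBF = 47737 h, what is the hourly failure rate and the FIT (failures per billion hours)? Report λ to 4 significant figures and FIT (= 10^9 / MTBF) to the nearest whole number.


Formula: λ = 1 / MTBF; FIT = λ × 1e9 = 1e9 / MTBF
λ = 1 / 47737 ≈ 2.095e-05 failures/hour
FIT = 1e9 / 47737 ≈ 20948 failures per 1e9 hours (nearest whole number)

λ = 2.095e-05 /h, FIT = 20948


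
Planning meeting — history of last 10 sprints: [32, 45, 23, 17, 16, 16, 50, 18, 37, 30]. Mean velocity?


Formula: Avg velocity = Total points / Number of sprints
Points: [32, 45, 23, 17, 16, 16, 50, 18, 37, 30]
Sum = 32 + 45 + 23 + 17 + 16 + 16 + 50 + 18 + 37 + 30 = 284
Avg velocity = 284 / 10 = 28.4 points/sprint

28.4 points/sprint


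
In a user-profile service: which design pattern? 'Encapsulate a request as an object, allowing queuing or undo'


This matches the Command pattern

Command


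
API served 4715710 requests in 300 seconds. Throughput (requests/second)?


Formula: throughput = requests / seconds
throughput = 4715710 / 300
throughput = 15719.03 requests/second

15719.03 requests/second


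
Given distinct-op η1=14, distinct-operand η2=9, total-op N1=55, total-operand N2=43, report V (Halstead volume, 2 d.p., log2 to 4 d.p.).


Formula: V = N * log2(η), where N = N1 + N2 and η = η1 + η2
η = 14 + 9 = 23
N = 55 + 43 = 98
log2(23) ≈ 4.5236
V = 98 * 4.5236 = 443.31

443.31


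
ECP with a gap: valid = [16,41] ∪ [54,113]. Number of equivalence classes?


Valid ranges: [16,41] and [54,113]
Class 1: x < 16 — invalid
Class 2: 16 ≤ x ≤ 41 — valid
Class 3: 41 < x < 54 — invalid (gap between ranges)
Class 4: 54 ≤ x ≤ 113 — valid
Class 5: x > 113 — invalid
Total equivalence classes: 5

5 equivalence classes


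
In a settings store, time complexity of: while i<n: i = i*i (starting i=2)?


Reasoning: squaring drives double-exponential growth; iterations ~ log log n
Complexity: O(log log n)

O(log log n)


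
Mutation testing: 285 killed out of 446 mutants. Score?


Mutation score = killed / total * 100
Mutation score = 285 / 446 * 100
Mutation score = 63.9%

63.9%


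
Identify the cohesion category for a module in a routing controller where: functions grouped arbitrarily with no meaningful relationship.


Reasoning: Worst: random grouping
Type: Coincidental cohesion

Coincidental cohesion


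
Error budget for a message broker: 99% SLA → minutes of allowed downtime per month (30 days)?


Formula: allowed downtime = period * (100 - SLA) / 100
Period (month (30 days)) = 43200 minutes
Unavailability fraction = (100 - 99.0) / 100
Allowed downtime = 43200 * (100 - 99.0) / 100
Allowed downtime = 432.0 minutes

432.0 minutes


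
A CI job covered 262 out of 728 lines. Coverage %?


Coverage = covered / total * 100
Coverage = 262 / 728 * 100
Coverage = 35.99%

35.99%


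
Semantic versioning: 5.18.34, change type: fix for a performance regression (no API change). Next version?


Current: 5.18.34
Change category: 'fix for a performance regression (no API change)' → patch bump
SemVer rule: patch bump → increment PATCH (MAJOR and MINOR unchanged)
New: 5.18.35

5.18.35


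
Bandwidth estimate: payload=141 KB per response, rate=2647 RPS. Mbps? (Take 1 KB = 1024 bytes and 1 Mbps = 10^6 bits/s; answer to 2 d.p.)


Formula: Mbps = payload_bytes * RPS * 8 / 1e6
Payload per request = 141 KB = 141 * 1024 = 144384 bytes
Total bytes/sec = 144384 * 2647 = 382184448
Total bits/sec = 382184448 * 8 = 3057475584
Mbps = 3057475584 / 1e6 = 3057.48

3057.48 Mbps


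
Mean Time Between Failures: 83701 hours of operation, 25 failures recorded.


Formula: MTBF = Total operating time / Number of failures
MTBF = 83701 / 25
MTBF = 3348.04 hours

3348.04 hours


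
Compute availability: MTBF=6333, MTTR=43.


Availability = MTBF / (MTBF + MTTR)
Availability = 6333 / (6333 + 43)
Availability = 6333 / 6376
Availability = 99.3256%

99.3256%


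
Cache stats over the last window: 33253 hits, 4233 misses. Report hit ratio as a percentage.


Formula: hit rate = hits / (hits + misses) * 100
hit rate = 33253 / (33253 + 4233) * 100
hit rate = 33253 / 37486 * 100
hit rate = 88.71%

88.71%


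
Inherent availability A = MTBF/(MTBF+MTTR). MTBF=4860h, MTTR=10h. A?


Availability = MTBF / (MTBF + MTTR)
Availability = 4860 / (4860 + 10)
Availability = 4860 / 4870
Availability = 99.7947%

99.7947%


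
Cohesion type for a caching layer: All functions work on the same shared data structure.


Reasoning: Functions share data
Type: Communicational cohesion

Communicational cohesion


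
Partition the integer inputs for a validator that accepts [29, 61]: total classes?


Valid range: [29, 61]
Class 1: x < 29 — invalid
Class 2: 29 ≤ x ≤ 61 — valid
Class 3: x > 61 — invalid
Total equivalence classes: 3

3 equivalence classes


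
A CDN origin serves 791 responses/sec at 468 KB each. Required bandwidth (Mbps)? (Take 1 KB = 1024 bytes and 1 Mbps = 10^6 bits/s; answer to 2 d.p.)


Formula: Mbps = payload_bytes * RPS * 8 / 1e6
Payload per request = 468 KB = 468 * 1024 = 479232 bytes
Total bytes/sec = 479232 * 791 = 379072512
Total bits/sec = 379072512 * 8 = 3032580096
Mbps = 3032580096 / 1e6 = 3032.58

3032.58 Mbps


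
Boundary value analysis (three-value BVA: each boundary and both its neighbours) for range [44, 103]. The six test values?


Range: [44, 103]
Boundaries: just below min, min, min+1, max-1, max, just above max
Values: [43, 44, 45, 102, 103, 104]

[43, 44, 45, 102, 103, 104]


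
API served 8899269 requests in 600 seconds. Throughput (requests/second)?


Formula: throughput = requests / seconds
throughput = 8899269 / 600
throughput = 14832.12 requests/second

14832.12 requests/second


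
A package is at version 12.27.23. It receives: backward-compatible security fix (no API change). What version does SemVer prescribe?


Current: 12.27.23
Change category: 'backward-compatible security fix (no API change)' → patch bump
SemVer rule: patch bump → increment PATCH (MAJOR and MINOR unchanged)
New: 12.27.24

12.27.24


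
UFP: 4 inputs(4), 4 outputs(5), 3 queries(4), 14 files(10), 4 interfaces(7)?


UFP = EI*4 + EO*5 + EQ*4 + ILF*10 + EIF*7
UFP = 4*4 + 4*5 + 3*4 + 14*10 + 4*7
UFP = 16 + 20 + 12 + 140 + 28
UFP = 216

216


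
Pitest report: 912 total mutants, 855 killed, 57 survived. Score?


Mutation score = killed / total * 100
Mutation score = 855 / 912 * 100
Mutation score = 93.75%

93.75%


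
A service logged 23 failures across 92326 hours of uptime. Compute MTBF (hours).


Formula: MTBF = Total operating time / Number of failures
MTBF = 92326 / 23
MTBF = 4014.17 hours

4014.17 hours


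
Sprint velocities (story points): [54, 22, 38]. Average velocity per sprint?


Formula: Avg velocity = Total points / Number of sprints
Points: [54, 22, 38]
Sum = 54 + 22 + 38 = 114
Avg velocity = 114 / 3 = 38.0 points/sprint

38.0 points/sprint


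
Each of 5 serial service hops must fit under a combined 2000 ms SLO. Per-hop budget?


Formula: per_stage = total_budget / stages
per_stage = 2000 / 5
per_stage = 400.0 ms

400.0 ms


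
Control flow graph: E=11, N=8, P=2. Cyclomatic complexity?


Formula: V(G) = E - N + 2P
V(G) = 11 - 8 + 2*2
V(G) = 3 + 4
V(G) = 7

7


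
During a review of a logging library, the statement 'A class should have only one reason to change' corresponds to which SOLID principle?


This describes the Single Responsibility Principle (SRP)

Single Responsibility Principle (SRP)


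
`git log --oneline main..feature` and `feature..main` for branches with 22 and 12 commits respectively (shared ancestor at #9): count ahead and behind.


Common ancestor: commit #9
feature commits after divergence: 22 - 9 = 13
main commits after divergence: 12 - 9 = 3
feature is 13 commits ahead of main
main is 3 commits ahead of feature

feature ahead: 13, main ahead: 3


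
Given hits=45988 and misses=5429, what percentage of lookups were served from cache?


Formula: hit rate = hits / (hits + misses) * 100
hit rate = 45988 / (45988 + 5429) * 100
hit rate = 45988 / 51417 * 100
hit rate = 89.44%

89.44%


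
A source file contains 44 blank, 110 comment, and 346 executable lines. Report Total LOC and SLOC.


Total LOC = blank + comment + code
Total LOC = 44 + 110 + 346 = 500
SLOC (source only) = code = 346

Total LOC: 500, SLOC: 346


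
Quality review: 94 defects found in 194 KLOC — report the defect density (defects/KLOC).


Defect density = defects / KLOC
Defect density = 94 / 194
Defect density = 0.485 defects/KLOC

0.485 defects/KLOC


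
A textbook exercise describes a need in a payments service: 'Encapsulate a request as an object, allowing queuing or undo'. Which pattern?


This matches the Command pattern

Command


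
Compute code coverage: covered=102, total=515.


Coverage = covered / total * 100
Coverage = 102 / 515 * 100
Coverage = 19.81%

19.81%


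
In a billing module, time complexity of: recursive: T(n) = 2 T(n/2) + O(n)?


Reasoning: master theorem case 2 (merge-sort recurrence)
Complexity: O(n log n)

O(n log n)


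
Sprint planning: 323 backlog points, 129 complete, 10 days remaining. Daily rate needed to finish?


Formula: Required rate = Remaining points / Days left
Remaining = 323 - 129 = 194 points
Required rate = 194 / 10 = 19.4 points/day

19.4 points/day


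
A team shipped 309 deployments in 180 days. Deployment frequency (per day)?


Formula: deployments per day = releases / days
= 309 / 180
= 1.717 deploys/day
(equivalently, 12.02 deploys/week)

1.717 deploys/day


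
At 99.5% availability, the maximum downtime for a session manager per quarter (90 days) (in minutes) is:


Formula: allowed downtime = period * (100 - SLA) / 100
Period (quarter (90 days)) = 129600 minutes
Unavailability fraction = (100 - 99.5) / 100
Allowed downtime = 129600 * (100 - 99.5) / 100
Allowed downtime = 648.0 minutes

648.0 minutes


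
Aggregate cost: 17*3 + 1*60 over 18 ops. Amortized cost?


Formula: Amortized cost = Total cost / Operations
Total cost = (17 * 3) + (1 * 60)
Total cost = 51 + 60 = 111
Amortized = 111 / 18 = 6.1667

6.1667


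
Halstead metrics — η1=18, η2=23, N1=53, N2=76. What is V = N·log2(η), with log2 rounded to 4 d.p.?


Formula: V = N * log2(η), where N = N1 + N2 and η = η1 + η2
η = 18 + 23 = 41
N = 53 + 76 = 129
log2(41) ≈ 5.3576
V = 129 * 5.3576 = 691.13

691.13


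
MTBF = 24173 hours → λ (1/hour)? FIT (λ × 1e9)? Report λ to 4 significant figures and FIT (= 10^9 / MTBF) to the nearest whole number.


Formula: λ = 1 / MTBF; FIT = λ × 1e9 = 1e9 / MTBF
λ = 1 / 24173 ≈ 4.137e-05 failures/hour
FIT = 1e9 / 24173 ≈ 41368 failures per 1e9 hours (nearest whole number)

λ = 4.137e-05 /h, FIT = 41368


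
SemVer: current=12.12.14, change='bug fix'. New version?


Current: 12.12.14
Change category: 'bug fix' → patch bump
SemVer rule: patch bump → increment PATCH (MAJOR and MINOR unchanged)
New: 12.12.15

12.12.15


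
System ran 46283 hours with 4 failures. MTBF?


Formula: MTBF = Total operating time / Number of failures
MTBF = 46283 / 4
MTBF = 11570.75 hours

11570.75 hours


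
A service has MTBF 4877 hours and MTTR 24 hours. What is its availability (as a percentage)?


Availability = MTBF / (MTBF + MTTR)
Availability = 4877 / (4877 + 24)
Availability = 4877 / 4901
Availability = 99.5103%

99.5103%


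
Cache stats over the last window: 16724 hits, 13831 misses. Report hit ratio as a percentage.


Formula: hit rate = hits / (hits + misses) * 100
hit rate = 16724 / (16724 + 13831) * 100
hit rate = 16724 / 30555 * 100
hit rate = 54.73%

54.73%


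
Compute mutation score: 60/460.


Mutation score = killed / total * 100
Mutation score = 60 / 460 * 100
Mutation score = 13.04%

13.04%


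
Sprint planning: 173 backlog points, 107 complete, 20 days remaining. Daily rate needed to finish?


Formula: Required rate = Remaining points / Days left
Remaining = 173 - 107 = 66 points
Required rate = 66 / 20 = 3.3 points/day

3.3 points/day


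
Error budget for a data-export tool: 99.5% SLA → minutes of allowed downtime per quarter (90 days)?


Formula: allowed downtime = period * (100 - SLA) / 100
Period (quarter (90 days)) = 129600 minutes
Unavailability fraction = (100 - 99.5) / 100
Allowed downtime = 129600 * (100 - 99.5) / 100
Allowed downtime = 648.0 minutes

648.0 minutes


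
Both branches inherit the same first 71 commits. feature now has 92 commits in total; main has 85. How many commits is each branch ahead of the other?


Common ancestor: commit #71
feature commits after divergence: 92 - 71 = 21
main commits after divergence: 85 - 71 = 14
feature is 21 commits ahead of main
main is 14 commits ahead of feature

feature ahead: 21, main ahead: 14


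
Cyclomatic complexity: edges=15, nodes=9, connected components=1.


Formula: V(G) = E - N + 2P
V(G) = 15 - 9 + 2*1
V(G) = 6 + 2
V(G) = 8

8


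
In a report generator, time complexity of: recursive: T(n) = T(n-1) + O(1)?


Reasoning: linear recursion with constant work per frame
Complexity: O(n)

O(n)


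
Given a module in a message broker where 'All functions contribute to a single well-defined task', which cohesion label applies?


Reasoning: Best: single purpose
Type: Functional cohesion

Functional cohesion


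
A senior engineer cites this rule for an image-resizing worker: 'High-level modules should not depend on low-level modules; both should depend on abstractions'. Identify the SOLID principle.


This describes the Dependency Inversion Principle (DIP)

Dependency Inversion Principle (DIP)


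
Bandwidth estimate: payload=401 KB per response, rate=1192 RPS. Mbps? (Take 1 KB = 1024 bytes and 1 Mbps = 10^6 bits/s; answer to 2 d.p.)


Formula: Mbps = payload_bytes * RPS * 8 / 1e6
Payload per request = 401 KB = 401 * 1024 = 410624 bytes
Total bytes/sec = 410624 * 1192 = 489463808
Total bits/sec = 489463808 * 8 = 3915710464
Mbps = 3915710464 / 1e6 = 3915.71

3915.71 Mbps


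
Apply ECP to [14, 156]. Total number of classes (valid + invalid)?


Valid range: [14, 156]
Class 1: x < 14 — invalid
Class 2: 14 ≤ x ≤ 156 — valid
Class 3: x > 156 — invalid
Total equivalence classes: 3

3 equivalence classes


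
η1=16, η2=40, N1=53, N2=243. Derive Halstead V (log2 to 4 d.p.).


Formula: V = N * log2(η), where N = N1 + N2 and η = η1 + η2
η = 16 + 40 = 56
N = 53 + 243 = 296
log2(56) ≈ 5.8074
V = 296 * 5.8074 = 1718.99

1718.99


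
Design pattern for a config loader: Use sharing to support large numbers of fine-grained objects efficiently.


This matches the Flyweight pattern

Flyweight


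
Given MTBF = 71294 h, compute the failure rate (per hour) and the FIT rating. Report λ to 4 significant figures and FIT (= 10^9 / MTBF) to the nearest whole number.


Formula: λ = 1 / MTBF; FIT = λ × 1e9 = 1e9 / MTBF
λ = 1 / 71294 ≈ 1.403e-05 failures/hour
FIT = 1e9 / 71294 ≈ 14026 failures per 1e9 hours (nearest whole number)

λ = 1.403e-05 /h, FIT = 14026


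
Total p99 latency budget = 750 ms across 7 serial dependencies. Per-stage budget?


Formula: per_stage = total_budget / stages
per_stage = 750 / 7
per_stage = 107.14 ms

107.14 ms


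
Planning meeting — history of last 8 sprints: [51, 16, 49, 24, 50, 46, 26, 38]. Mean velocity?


Formula: Avg velocity = Total points / Number of sprints
Points: [51, 16, 49, 24, 50, 46, 26, 38]
Sum = 51 + 16 + 49 + 24 + 50 + 46 + 26 + 38 = 300
Avg velocity = 300 / 8 = 37.5 points/sprint

37.5 points/sprint


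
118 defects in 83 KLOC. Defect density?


Defect density = defects / KLOC
Defect density = 118 / 83
Defect density = 1.422 defects/KLOC

1.422 defects/KLOC


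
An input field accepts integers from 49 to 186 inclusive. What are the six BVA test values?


Range: [49, 186]
Boundaries: just below min, min, min+1, max-1, max, just above max
Values: [48, 49, 50, 185, 186, 187]

[48, 49, 50, 185, 186, 187]


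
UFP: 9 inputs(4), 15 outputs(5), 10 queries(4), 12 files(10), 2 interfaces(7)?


UFP = EI*4 + EO*5 + EQ*4 + ILF*10 + EIF*7
UFP = 9*4 + 15*5 + 10*4 + 12*10 + 2*7
UFP = 36 + 75 + 40 + 120 + 14
UFP = 285

285


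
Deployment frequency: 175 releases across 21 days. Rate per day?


Formula: deployments per day = releases / days
= 175 / 21
= 8.333 deploys/day
(equivalently, 58.33 deploys/week)

8.333 deploys/day


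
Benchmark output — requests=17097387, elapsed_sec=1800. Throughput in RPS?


Formula: throughput = requests / seconds
throughput = 17097387 / 1800
throughput = 9498.55 requests/second

9498.55 requests/second


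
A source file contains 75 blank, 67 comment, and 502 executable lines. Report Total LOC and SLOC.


Total LOC = blank + comment + code
Total LOC = 75 + 67 + 502 = 644
SLOC (source only) = code = 502

Total LOC: 644, SLOC: 502


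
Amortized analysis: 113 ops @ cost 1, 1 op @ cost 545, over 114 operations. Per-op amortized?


Formula: Amortized cost = Total cost / Operations
Total cost = (113 * 1) + (1 * 545)
Total cost = 113 + 545 = 658
Amortized = 658 / 114 = 5.7719

5.7719


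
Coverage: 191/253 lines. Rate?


Coverage = covered / total * 100
Coverage = 191 / 253 * 100
Coverage = 75.49%

75.49%


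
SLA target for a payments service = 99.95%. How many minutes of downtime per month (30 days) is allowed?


Formula: allowed downtime = period * (100 - SLA) / 100
Period (month (30 days)) = 43200 minutes
Unavailability fraction = (100 - 99.95) / 100
Allowed downtime = 43200 * (100 - 99.95) / 100
Allowed downtime = 21.6 minutes

21.6 minutes


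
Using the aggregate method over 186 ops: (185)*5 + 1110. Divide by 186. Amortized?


Formula: Amortized cost = Total cost / Operations
Total cost = (185 * 5) + (1 * 1110)
Total cost = 925 + 1110 = 2035
Amortized = 2035 / 186 = 10.9409

10.9409


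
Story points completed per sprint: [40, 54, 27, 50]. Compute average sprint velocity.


Formula: Avg velocity = Total points / Number of sprints
Points: [40, 54, 27, 50]
Sum = 40 + 54 + 27 + 50 = 171
Avg velocity = 171 / 4 = 42.75 points/sprint

42.75 points/sprint


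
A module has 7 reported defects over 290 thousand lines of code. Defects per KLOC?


Defect density = defects / KLOC
Defect density = 7 / 290
Defect density = 0.024 defects/KLOC

0.024 defects/KLOC


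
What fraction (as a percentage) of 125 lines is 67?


Coverage = covered / total * 100
Coverage = 67 / 125 * 100
Coverage = 53.6%

53.6%


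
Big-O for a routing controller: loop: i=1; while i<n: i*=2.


Reasoning: i doubles each step so iterations are log2(n)
Complexity: O(log n)

O(log n)


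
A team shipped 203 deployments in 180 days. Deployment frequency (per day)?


Formula: deployments per day = releases / days
= 203 / 180
= 1.128 deploys/day
(equivalently, 7.89 deploys/week)

1.128 deploys/day


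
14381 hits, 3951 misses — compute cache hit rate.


Formula: hit rate = hits / (hits + misses) * 100
hit rate = 14381 / (14381 + 3951) * 100
hit rate = 14381 / 18332 * 100
hit rate = 78.45%

78.45%


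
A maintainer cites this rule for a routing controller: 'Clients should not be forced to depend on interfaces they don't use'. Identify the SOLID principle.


This describes the Interface Segregation Principle (ISP)

Interface Segregation Principle (ISP)


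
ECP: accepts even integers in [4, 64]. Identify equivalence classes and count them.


Constraint: even integers in [4, 64]
Class 1: x < 4 — out-of-range invalid
Class 2: x in [4,64] but odd — wrong type invalid
Class 3: x in [4,64] and even — valid
Class 4: x > 64 — out-of-range invalid
Total equivalence classes: 4

4 equivalence classes


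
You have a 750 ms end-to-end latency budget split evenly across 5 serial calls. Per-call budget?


Formula: per_stage = total_budget / stages
per_stage = 750 / 5
per_stage = 150.0 ms

150.0 ms


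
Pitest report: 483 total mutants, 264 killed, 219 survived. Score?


Mutation score = killed / total * 100
Mutation score = 264 / 483 * 100
Mutation score = 54.66%

54.66%


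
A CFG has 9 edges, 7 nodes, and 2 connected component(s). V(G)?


Formula: V(G) = E - N + 2P
V(G) = 9 - 7 + 2*2
V(G) = 2 + 4
V(G) = 6

6


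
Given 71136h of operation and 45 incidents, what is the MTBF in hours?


Formula: MTBF = Total operating time / Number of failures
MTBF = 71136 / 45
MTBF = 1580.8 hours

1580.8 hours


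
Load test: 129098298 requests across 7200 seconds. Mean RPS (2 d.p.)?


Formula: throughput = requests / seconds
throughput = 129098298 / 7200
throughput = 17930.32 requests/second

17930.32 requests/second


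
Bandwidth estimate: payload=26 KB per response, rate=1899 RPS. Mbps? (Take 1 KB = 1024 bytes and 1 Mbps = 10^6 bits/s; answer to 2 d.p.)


Formula: Mbps = payload_bytes * RPS * 8 / 1e6
Payload per request = 26 KB = 26 * 1024 = 26624 bytes
Total bytes/sec = 26624 * 1899 = 50558976
Total bits/sec = 50558976 * 8 = 404471808
Mbps = 404471808 / 1e6 = 404.47

404.47 Mbps


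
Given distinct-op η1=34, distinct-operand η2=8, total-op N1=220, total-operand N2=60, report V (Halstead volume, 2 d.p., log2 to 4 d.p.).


Formula: V = N * log2(η), where N = N1 + N2 and η = η1 + η2
η = 34 + 8 = 42
N = 220 + 60 = 280
log2(42) ≈ 5.3923
V = 280 * 5.3923 = 1509.84

1509.84


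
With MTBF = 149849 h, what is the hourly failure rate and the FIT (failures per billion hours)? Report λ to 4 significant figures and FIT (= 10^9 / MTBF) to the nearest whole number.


Formula: λ = 1 / MTBF; FIT = λ × 1e9 = 1e9 / MTBF
λ = 1 / 149849 ≈ 6.673e-06 failures/hour
FIT = 1e9 / 149849 ≈ 6673 failures per 1e9 hours (nearest whole number)

λ = 6.673e-06 /h, FIT = 6673


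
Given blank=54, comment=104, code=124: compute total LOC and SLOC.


Total LOC = blank + comment + code
Total LOC = 54 + 104 + 124 = 282
SLOC (source only) = code = 124

Total LOC: 282, SLOC: 124


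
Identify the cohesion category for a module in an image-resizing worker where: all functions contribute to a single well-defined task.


Reasoning: Best: single purpose
Type: Functional cohesion

Functional cohesion


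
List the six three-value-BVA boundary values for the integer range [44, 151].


Range: [44, 151]
Boundaries: just below min, min, min+1, max-1, max, just above max
Values: [43, 44, 45, 150, 151, 152]

[43, 44, 45, 150, 151, 152]


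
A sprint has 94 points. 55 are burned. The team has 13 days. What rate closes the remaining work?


Formula: Required rate = Remaining points / Days left
Remaining = 94 - 55 = 39 points
Required rate = 39 / 13 = 3.0 points/day

3.0 points/day


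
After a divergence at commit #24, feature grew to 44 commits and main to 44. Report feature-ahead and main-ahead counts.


Common ancestor: commit #24
feature commits after divergence: 44 - 24 = 20
main commits after divergence: 44 - 24 = 20
feature is 20 commits ahead of main
main is 20 commits ahead of feature

feature ahead: 20, main ahead: 20


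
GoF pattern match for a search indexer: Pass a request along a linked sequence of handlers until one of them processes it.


This matches the Chain of Responsibility pattern

Chain of Responsibility


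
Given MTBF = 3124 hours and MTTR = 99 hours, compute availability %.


Availability = MTBF / (MTBF + MTTR)
Availability = 3124 / (3124 + 99)
Availability = 3124 / 3223
Availability = 96.9283%

96.9283%


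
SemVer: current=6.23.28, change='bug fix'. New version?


Current: 6.23.28
Change category: 'bug fix' → patch bump
SemVer rule: patch bump → increment PATCH (MAJOR and MINOR unchanged)
New: 6.23.29

6.23.29


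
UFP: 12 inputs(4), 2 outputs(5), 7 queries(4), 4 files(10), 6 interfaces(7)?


UFP = EI*4 + EO*5 + EQ*4 + ILF*10 + EIF*7
UFP = 12*4 + 2*5 + 7*4 + 4*10 + 6*7
UFP = 48 + 10 + 28 + 40 + 42
UFP = 168

168


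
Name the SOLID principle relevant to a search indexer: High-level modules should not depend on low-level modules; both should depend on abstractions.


This describes the Dependency Inversion Principle (DIP)

Dependency Inversion Principle (DIP)


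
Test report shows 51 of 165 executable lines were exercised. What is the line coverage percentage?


Coverage = covered / total * 100
Coverage = 51 / 165 * 100
Coverage = 30.91%

30.91%


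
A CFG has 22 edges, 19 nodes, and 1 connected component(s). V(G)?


Formula: V(G) = E - N + 2P
V(G) = 22 - 19 + 2*1
V(G) = 3 + 2
V(G) = 5

5


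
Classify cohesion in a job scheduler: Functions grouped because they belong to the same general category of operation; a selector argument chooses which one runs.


Reasoning: Grouped by category of activity, not by data or sequence
Type: Logical cohesion

Logical cohesion


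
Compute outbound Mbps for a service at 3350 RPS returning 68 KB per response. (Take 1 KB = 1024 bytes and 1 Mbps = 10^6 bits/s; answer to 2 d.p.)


Formula: Mbps = payload_bytes * RPS * 8 / 1e6
Payload per request = 68 KB = 68 * 1024 = 69632 bytes
Total bytes/sec = 69632 * 3350 = 233267200
Total bits/sec = 233267200 * 8 = 1866137600
Mbps = 1866137600 / 1e6 = 1866.14

1866.14 Mbps


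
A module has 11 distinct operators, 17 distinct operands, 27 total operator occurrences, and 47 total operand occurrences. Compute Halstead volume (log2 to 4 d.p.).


Formula: V = N * log2(η), where N = N1 + N2 and η = η1 + η2
η = 11 + 17 = 28
N = 27 + 47 = 74
log2(28) ≈ 4.8074
V = 74 * 4.8074 = 355.75

355.75


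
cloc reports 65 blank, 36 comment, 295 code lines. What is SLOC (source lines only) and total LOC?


Total LOC = blank + comment + code
Total LOC = 65 + 36 + 295 = 396
SLOC (source only) = code = 295

Total LOC: 396, SLOC: 295


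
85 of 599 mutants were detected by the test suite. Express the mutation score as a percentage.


Mutation score = killed / total * 100
Mutation score = 85 / 599 * 100
Mutation score = 14.19%

14.19%


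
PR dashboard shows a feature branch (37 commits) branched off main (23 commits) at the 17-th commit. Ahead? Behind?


Common ancestor: commit #17
feature commits after divergence: 37 - 17 = 20
main commits after divergence: 23 - 17 = 6
feature is 20 commits ahead of main
main is 6 commits ahead of feature

feature ahead: 20, main ahead: 6


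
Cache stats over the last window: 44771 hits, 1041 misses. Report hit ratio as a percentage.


Formula: hit rate = hits / (hits + misses) * 100
hit rate = 44771 / (44771 + 1041) * 100
hit rate = 44771 / 45812 * 100
hit rate = 97.73%

97.73%


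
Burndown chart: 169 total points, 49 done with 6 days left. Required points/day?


Formula: Required rate = Remaining points / Days left
Remaining = 169 - 49 = 120 points
Required rate = 120 / 6 = 20.0 points/day

20.0 points/day


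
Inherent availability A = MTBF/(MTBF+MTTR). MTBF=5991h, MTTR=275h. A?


Availability = MTBF / (MTBF + MTTR)
Availability = 5991 / (5991 + 275)
Availability = 5991 / 6266
Availability = 95.6112%

95.6112%


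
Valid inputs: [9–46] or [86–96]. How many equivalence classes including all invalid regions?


Valid ranges: [9,46] and [86,96]
Class 1: x < 9 — invalid
Class 2: 9 ≤ x ≤ 46 — valid
Class 3: 46 < x < 86 — invalid (gap between ranges)
Class 4: 86 ≤ x ≤ 96 — valid
Class 5: x > 96 — invalid
Total equivalence classes: 5

5 equivalence classes


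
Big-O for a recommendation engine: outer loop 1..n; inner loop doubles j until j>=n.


Reasoning: linear outer times logarithmic inner
Complexity: O(n log n)

O(n log n)


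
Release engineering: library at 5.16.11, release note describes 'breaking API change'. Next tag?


Current: 5.16.11
Change category: 'breaking API change' → major bump
SemVer rule: major bump → increment MAJOR, reset MINOR and PATCH to 0
New: 6.0.0

6.0.0


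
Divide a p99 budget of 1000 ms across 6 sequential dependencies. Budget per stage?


Formula: per_stage = total_budget / stages
per_stage = 1000 / 6
per_stage = 166.67 ms

166.67 ms


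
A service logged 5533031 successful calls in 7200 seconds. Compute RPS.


Formula: throughput = requests / seconds
throughput = 5533031 / 7200
throughput = 768.48 requests/second

768.48 requests/second


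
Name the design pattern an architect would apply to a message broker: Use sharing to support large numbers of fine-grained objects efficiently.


This matches the Flyweight pattern

Flyweight


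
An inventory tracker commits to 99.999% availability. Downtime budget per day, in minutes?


Formula: allowed downtime = period * (100 - SLA) / 100
Period (day) = 1440 minutes
Unavailability fraction = (100 - 99.999) / 100
Allowed downtime = 1440 * (100 - 99.999) / 100
Allowed downtime = 0.0144 minutes

0.0144 minutes


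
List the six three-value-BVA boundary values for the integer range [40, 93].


Range: [40, 93]
Boundaries: just below min, min, min+1, max-1, max, just above max
Values: [39, 40, 41, 92, 93, 94]

[39, 40, 41, 92, 93, 94]


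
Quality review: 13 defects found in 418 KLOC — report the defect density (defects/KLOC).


Defect density = defects / KLOC
Defect density = 13 / 418
Defect density = 0.031 defects/KLOC

0.031 defects/KLOC


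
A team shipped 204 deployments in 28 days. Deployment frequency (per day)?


Formula: deployments per day = releases / days
= 204 / 28
= 7.286 deploys/day
(equivalently, 51.0 deploys/week)

7.286 deploys/day


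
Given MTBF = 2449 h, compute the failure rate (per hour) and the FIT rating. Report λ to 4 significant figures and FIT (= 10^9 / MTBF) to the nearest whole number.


Formula: λ = 1 / MTBF; FIT = λ × 1e9 = 1e9 / MTBF
λ = 1 / 2449 ≈ 4.083e-04 failures/hour
FIT = 1e9 / 2449 ≈ 408330 failures per 1e9 hours (nearest whole number)

λ = 4.083e-04 /h, FIT = 408330
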